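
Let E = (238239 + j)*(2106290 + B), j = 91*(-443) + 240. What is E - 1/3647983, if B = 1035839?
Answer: 2271464532716969961/3647983 ≈ 6.2266e+11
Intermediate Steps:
j = -40073 (j = -40313 + 240 = -40073)
E = 622663135414 (E = (238239 - 40073)*(2106290 + 1035839) = 198166*3142129 = 622663135414)
E - 1/3647983 = 622663135414 - 1/3647983 = 2271464532716969961/3647983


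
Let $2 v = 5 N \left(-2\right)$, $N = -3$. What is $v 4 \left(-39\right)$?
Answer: $-2340$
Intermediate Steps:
$v = 15$ ($v = \frac{5 \left(-3\right) \left(-2\right)}{2} = \frac{\left(-15\right) \left(-2\right)}{2} = \frac{1}{2} \cdot 30 = 15$)
$v 4 \left(-39\right) = 15 \cdot 4 \left(-39\right) = 60 \left(-39\right) = -2340$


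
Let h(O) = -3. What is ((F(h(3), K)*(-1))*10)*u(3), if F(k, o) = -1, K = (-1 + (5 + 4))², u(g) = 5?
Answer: 50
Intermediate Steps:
K = 64 (K = (-1 + 9)² = 8² = 64)
((F(h(3), K)*(-1))*10)*u(3) = (-1*(-1)*10)*5 = (1*10)*5 = 10*5 = 50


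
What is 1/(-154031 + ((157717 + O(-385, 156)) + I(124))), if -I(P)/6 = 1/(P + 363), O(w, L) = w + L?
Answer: 487/1683553 ≈ 0.00028927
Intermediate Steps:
O(w, L) = L + w
I(P) = -6/(363 + P) (I(P) = -6/(P + 363) = -6/(363 + P))
1/(-154031 + ((157717 + O(-385, 156)) + I(124))) = 1/(-154031 + ((157717 + (156 - 385)) - 6/(363 + 124))) = 1/(-154031 + ((157717 - 229) - 6/487)) = 1/(-154031 + (157488 - 6*1/487)) = 1/(-154031 + (157488 - 6/487)) = 1/(-154031 + 76696650/487) = 1/(1683553/487) = 487/1683553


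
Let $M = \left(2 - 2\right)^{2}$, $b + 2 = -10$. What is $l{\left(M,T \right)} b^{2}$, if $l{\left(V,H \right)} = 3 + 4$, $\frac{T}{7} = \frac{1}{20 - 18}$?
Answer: $1008$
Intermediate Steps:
$b = -12$ ($b = -2 - 10 = -12$)
$T = \frac{7}{2}$ ($T = \frac{7}{20 - 18} = \frac{7}{2} \approx 3.5$)
$M = 0$ ($M = 0^{2} = 0$)
$l{\left(V,H \right)} = 7$
$l{\left(M,T \right)} b^{2} = 7 \left(-12\right)^{2} = 7 \cdot 144 = 1008$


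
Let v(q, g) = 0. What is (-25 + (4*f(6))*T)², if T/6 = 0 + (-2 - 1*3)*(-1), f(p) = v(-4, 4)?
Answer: 625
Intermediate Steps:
f(p) = 0
T = 30 (T = 6*(0 + (-2 - 1*3)*(-1)) = 6*(0 + (-2 - 3)*(-1)) = 6*(0 - 5*(-1)) = 6*(0 + 5) = 6*5 = 30)
(-25 + (4*f(6))*T)² = (-25 + (4*0)*30)² = (-25 + 0*30)² = (-25 + 0)² = (-25)² = 625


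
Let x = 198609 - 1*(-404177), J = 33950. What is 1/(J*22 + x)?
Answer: 1/1349686 ≈ 7.4091e-7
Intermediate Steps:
x = 602786 (x = 198609 + 404177 = 602786)
1/(J*22 + x) = 1/(33950*22 + 602786) = 1/(746900 + 602786) = 1/1349686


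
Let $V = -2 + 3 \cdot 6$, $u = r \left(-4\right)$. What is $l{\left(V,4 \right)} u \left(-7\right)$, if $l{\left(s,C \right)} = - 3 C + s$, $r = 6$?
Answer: $672$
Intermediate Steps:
$u = -24$ ($u = 6 \left(-4\right) = -24$)
$V = 16$ ($V = -2 + 18 = 16$)
$l{\left(s,C \right)} = s - 3 C$
$l{\left(V,4 \right)} u \left(-7\right) = \left(16 - 12\right) \left(-24\right) \left(-7\right) = 4 \left(-24\right) \left(-7\right) = \left(-96\right) \left(-7\right) = 672$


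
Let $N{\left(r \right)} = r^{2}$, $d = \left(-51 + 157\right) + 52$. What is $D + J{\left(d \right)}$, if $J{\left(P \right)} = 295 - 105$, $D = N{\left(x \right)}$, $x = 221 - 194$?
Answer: $919$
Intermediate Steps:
$x = 27$ ($x = 221 - 194 = 27$)
$d = 158$ ($d = 106 + 52 = 158$)
$D = 729$ ($D = 27^{2} = 729$)
$J{\left(P \right)} = 190$
$D + J{\left(d \right)} = 729 + 190 = 919$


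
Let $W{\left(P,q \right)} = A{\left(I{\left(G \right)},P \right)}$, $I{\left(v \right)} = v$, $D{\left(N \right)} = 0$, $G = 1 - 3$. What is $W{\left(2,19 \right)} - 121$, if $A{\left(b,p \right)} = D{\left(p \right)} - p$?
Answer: $-123$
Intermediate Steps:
$G = -2$
$A{\left(b,p \right)} = - p$ ($A{\left(b,p \right)} = 0 - p = - p$)
$W{\left(P,q \right)} = - P$
$W{\left(2,19 \right)} - 121 = \left(-1\right) 2 - 121 = -2 - 121 = -123$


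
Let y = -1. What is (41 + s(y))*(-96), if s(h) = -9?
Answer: -3072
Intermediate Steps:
(41 + s(y))*(-96) = (41 - 9)*(-96) = 32*(-96) = -3072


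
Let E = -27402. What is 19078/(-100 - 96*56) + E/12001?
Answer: -189504215/32858738 ≈ -5.7672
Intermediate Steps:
19078/(-100 - 96*56) + E/12001 = 19078/(-100 - 96*56) - 27402/12001 = 19078/(-100 - 5376) - 27402*1/12001 = 19078/(-5476) - 27402/12001 = 19078*(-1/5476) - 27402/12001 = -9539/2738 - 27402/12001 = -189504215/32858738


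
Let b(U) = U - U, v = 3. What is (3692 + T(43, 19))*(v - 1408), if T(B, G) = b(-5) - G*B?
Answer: -4039375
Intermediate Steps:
b(U) = 0
T(B, G) = -B*G (T(B, G) = 0 - G*B = 0 - B*G = -B*G)
(3692 + T(43, 19))*(v - 1408) = (3692 - 1*43*19)*(3 - 1408) = (3692 - 817)*(-1405) = 2875*(-1405) = -4039375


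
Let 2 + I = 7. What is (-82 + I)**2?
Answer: 5929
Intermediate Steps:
I = 5 (I = -2 + 7 = 5)
(-82 + I)**2 = (-82 + 5)**2 = (-77)**2 = 5929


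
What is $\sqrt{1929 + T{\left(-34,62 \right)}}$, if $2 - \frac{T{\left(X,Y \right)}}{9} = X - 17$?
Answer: $\sqrt{2406} \approx 49.051$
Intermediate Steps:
$T{\left(X,Y \right)} = 171 - 9 X$ ($T{\left(X,Y \right)} = 18 - 9 \left(X - 17\right) = 18 - 9 \left(-17 + X\right) = 18 - \left(-153 + 9 X\right) = 171 - 9 X$)
$\sqrt{1929 + T{\left(-34,62 \right)}} = \sqrt{1929 + \left(171 - -306\right)} = \sqrt{1929 + \left(171 + 306\right)} = \sqrt{1929 + 477} = \sqrt{2406}$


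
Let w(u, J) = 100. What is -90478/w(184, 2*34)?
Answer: -45239/50 ≈ -904.78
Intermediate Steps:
-90478/w(184, 2*34) = -90478/100 = -90478*1/100 = -45239/50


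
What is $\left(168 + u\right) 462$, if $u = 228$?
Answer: $182952$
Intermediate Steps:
$\left(168 + u\right) 462 = \left(168 + 228\right) 462 = 396 \cdot 462 = 182952$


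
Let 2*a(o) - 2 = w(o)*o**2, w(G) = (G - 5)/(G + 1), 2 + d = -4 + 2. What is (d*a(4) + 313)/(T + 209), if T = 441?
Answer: 1577/3250 ≈ 0.48523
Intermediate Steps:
d = -4 (d = -2 + (-4 + 2) = -2 - 2 = -4)
w(G) = (-5 + G)/(1 + G)
a(o) = 1 + o**2*(-5 + o)/(2*(1 + o)) (a(o) = 1 + (((-5 + o)/(1 + o))*o**2)/2 = 1 + (o**2*(-5 + o)/(1 + o))/2 = 1 + o**2*(-5 + o)/(2*(1 + o)))
(d*a(4) + 313)/(T + 209) = (-4*(1 + 4 + (1/2)*4**2*(-5 + 4))/(1 + 4) + 313)/(441 + 209) = (-4*(1 + 4 + (1/2)*16*(-1))/5 + 313)/650 = (-4*(1 + 4 - 8)/5 + 313)*(1/650) = (-4*(-3)/5 + 313)*(1/650) = (-4*(-3/5) + 313)*(1/650) = (12/5 + 313)*(1/650) = (1577/5)*(1/650) = 1577/3250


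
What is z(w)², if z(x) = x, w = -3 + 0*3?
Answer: 9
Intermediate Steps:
w = -3 (w = -3 + 0 = -3)
z(w)² = (-3)² = 9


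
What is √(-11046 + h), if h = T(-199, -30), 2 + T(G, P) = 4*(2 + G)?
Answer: 2*I*√2959 ≈ 108.79*I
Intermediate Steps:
T(G, P) = 6 + 4*G (T(G, P) = -2 + 4*(2 + G) = -2 + (8 + 4*G) = 6 + 4*G)
h = -790 (h = 6 + 4*(-199) = 6 - 796 = -790)
√(-11046 + h) = √(-11046 - 790) = √(-11836) = 2*I*√2959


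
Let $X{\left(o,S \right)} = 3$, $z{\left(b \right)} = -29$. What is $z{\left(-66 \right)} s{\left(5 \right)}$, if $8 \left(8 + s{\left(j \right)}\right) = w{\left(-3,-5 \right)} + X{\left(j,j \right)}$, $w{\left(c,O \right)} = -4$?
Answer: $\frac{1885}{8} \approx 235.63$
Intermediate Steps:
$s{\left(j \right)} = - \frac{65}{8}$ ($s{\left(j \right)} = -8 + \frac{-4 + 3}{8} = -8 + \frac{1}{8} \left(-1\right) = -8 - \frac{1}{8} = - \frac{65}{8}$)
$z{\left(-66 \right)} s{\left(5 \right)} = \left(-29\right) \left(- \frac{65}{8}\right) = \frac{1885}{8}$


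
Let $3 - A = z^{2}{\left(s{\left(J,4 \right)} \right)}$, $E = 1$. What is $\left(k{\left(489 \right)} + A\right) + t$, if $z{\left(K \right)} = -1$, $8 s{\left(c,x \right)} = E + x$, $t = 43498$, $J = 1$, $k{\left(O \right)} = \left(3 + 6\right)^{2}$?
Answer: $43581$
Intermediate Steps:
$k{\left(O \right)} = 81$ ($k{\left(O \right)} = 9^{2} = 81$)
$s{\left(c,x \right)} = \frac{1}{8} + \frac{x}{8}$ ($s{\left(c,x \right)} = \frac{1 + x}{8} = \frac{1}{8} + \frac{x}{8}$)
$A = 2$ ($A = 3 - \left(-1\right)^{2} = 3 - 1 = 2$)
$\left(k{\left(489 \right)} + A\right) + t = \left(81 + 2\right) + 43498 = 83 + 43498 = 43581$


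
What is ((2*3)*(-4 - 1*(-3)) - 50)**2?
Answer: 3136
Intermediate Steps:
((2*3)*(-4 - 1*(-3)) - 50)**2 = (6*(-4 + 3) - 50)**2 = (6*(-1) - 50)**2 = (-6 - 50)**2 = (-56)**2 = 3136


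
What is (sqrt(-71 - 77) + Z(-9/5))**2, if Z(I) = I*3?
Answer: (-27 + 10*I*sqrt(37))**2/25 ≈ -118.84 - 131.39*I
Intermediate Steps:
Z(I) = 3*I
(sqrt(-71 - 77) + Z(-9/5))**2 = (sqrt(-71 - 77) + 3*(-9/5))**2 = (sqrt(-148) + 3*(-9*1/5))**2 = (2*I*sqrt(37) + 3*(-9/5))**2 = (2*I*sqrt(37) - 27/5)**2 = (-27/5 + 2*I*sqrt(37))**2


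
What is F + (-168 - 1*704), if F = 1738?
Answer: 866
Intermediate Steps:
F + (-168 - 1*704) = 1738 + (-168 - 1*704) = 1738 + (-168 - 704) = 1738 - 872 = 866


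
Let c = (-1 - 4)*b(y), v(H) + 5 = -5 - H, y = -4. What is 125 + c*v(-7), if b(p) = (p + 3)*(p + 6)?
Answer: 95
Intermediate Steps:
b(p) = (3 + p)*(6 + p)
v(H) = -10 - H (v(H) = -5 + (-5 - H) = -10 - H)
c = 10 (c = (-1 - 4)*(18 + (-4)² + 9*(-4)) = -5*(18 + 16 - 36) = -5*(-2) = 10)
125 + c*v(-7) = 125 + 10*(-10 - 1*(-7)) = 125 + 10*(-10 + 7) = 125 + 10*(-3) = 125 - 30 = 95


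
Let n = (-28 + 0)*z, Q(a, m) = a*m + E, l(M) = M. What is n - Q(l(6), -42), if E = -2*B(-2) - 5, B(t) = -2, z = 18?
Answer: -251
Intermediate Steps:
E = -1 (E = -2*(-2) - 5 = 4 - 5 = -1)
Q(a, m) = -1 + a*m (Q(a, m) = a*m - 1 = -1 + a*m)
n = -504 (n = (-28 + 0)*18 = -28*18 = -504)
n - Q(l(6), -42) = -504 - (-1 + 6*(-42)) = -504 - (-1 - 252) = -504 - 1*(-253) = -504 + 253 = -251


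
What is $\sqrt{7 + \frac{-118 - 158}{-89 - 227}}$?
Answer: $\frac{\sqrt{49138}}{79} \approx 2.806$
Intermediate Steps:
$\sqrt{7 + \frac{-118 - 158}{-89 - 227}} = \sqrt{7 - \frac{276}{-316}} = \sqrt{7 - - \frac{69}{79}} = \sqrt{7 + \frac{69}{79}} = \sqrt{\frac{622}{79}} = \frac{\sqrt{49138}}{79}$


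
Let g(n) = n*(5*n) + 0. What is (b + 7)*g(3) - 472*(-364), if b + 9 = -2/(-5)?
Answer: 171736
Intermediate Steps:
b = -43/5 (b = -9 - 2/(-5) = -9 - 2*(-⅕) = -9 + ⅖ = -43/5 ≈ -8.6000)
g(n) = 5*n² (g(n) = 5*n² + 0 = 5*n²)
(b + 7)*g(3) - 472*(-364) = (-43/5 + 7)*(5*3²) - 472*(-364) = -8*9 + 171808 = -8/5*45 + 171808 = -72 + 171808 = 171736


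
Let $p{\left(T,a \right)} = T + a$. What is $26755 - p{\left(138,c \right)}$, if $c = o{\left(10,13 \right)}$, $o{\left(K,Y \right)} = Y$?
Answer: $26604$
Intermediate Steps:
$c = 13$
$26755 - p{\left(138,c \right)} = 26755 - \left(138 + 13\right) = 26755 - 151 = 26604$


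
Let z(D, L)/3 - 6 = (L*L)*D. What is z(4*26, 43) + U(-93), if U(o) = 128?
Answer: 577034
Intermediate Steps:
z(D, L) = 18 + 3*D*L**2 (z(D, L) = 18 + 3*((L*L)*D) = 18 + 3*(L**2*D) = 18 + 3*(D*L**2) = 18 + 3*D*L**2)
z(4*26, 43) + U(-93) = (18 + 3*(4*26)*43**2) + 128 = (18 + 3*104*1849) + 128 = (18 + 576888) + 128 = 576906 + 128 = 577034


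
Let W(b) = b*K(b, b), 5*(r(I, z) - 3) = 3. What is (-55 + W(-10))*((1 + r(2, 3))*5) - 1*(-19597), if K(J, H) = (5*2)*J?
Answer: 41332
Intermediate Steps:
r(I, z) = 18/5 (r(I, z) = 3 + (1/5)*3 = 3 + 3/5 = 18/5)
K(J, H) = 10*J
W(b) = 10*b**2 (W(b) = b*(10*b) = 10*b**2)
(-55 + W(-10))*((1 + r(2, 3))*5) - 1*(-19597) = (-55 + 10*(-10)**2)*((1 + 18/5)*5) - 1*(-19597) = (-55 + 10*100)*((23/5)*5) + 19597 = (-55 + 1000)*23 + 19597 = 945*23 + 19597 = 21735 + 19597 = 41332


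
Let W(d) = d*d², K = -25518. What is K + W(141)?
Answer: 2777703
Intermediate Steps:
W(d) = d³
K + W(141) = -25518 + 141³ = -25518 + 2803221 = 2777703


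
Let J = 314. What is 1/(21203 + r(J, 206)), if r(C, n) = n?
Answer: 1/21409 ≈ 4.6709e-5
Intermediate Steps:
1/(21203 + r(J, 206)) = 1/(21203 + 206) = 1/21409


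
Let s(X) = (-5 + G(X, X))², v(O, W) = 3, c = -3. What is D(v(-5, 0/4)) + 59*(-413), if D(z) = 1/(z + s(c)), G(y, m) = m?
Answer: -1632588/67 ≈ -24367.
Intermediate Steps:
s(X) = (-5 + X)²
D(z) = 1/(64 + z) (D(z) = 1/(z + (-5 - 3)²) = 1/(z + (-8)²) = 1/(z + 64) = 1/(64 + z))
D(v(-5, 0/4)) + 59*(-413) = 1/(64 + 3) + 59*(-413) = 1/67 - 24367 = -1632588/67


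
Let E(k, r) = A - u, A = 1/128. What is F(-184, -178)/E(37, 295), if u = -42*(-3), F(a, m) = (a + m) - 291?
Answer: 83584/16127 ≈ 5.1829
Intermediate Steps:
A = 1/128 ≈ 0.0078125
F(a, m) = -291 + a + m
u = 126
E(k, r) = -16127/128 (E(k, r) = 1/128 - 1*126 = 1/128 - 126 = -16127/128)
F(-184, -178)/E(37, 295) = (-291 - 184 - 178)/(-16127/128) = -653*(-128/16127) = 83584/16127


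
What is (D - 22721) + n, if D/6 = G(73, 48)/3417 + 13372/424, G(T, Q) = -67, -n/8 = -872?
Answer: -14015858/901 ≈ -15556.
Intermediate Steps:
n = 6976 (n = -8*(-872) = 6976)
D = 170387/901 (D = 6*(-67/3417 + 13372/424) = 6*(-67*1/3417 + 13372*(1/424)) = 6*(-1/51 + 3343/106) = 6*(170387/5406) = 170387/901 ≈ 189.11)
(D - 22721) + n = (170387/901 - 22721) + 6976 = -20301234/901 + 6976 = -14015858/901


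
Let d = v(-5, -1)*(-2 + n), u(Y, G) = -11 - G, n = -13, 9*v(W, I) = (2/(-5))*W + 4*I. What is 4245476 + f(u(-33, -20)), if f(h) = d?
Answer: 12736438/3 ≈ 4.2455e+6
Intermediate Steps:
v(W, I) = -2*W/45 + 4*I/9 (v(W, I) = ((2/(-5))*W + 4*I)/9 = ((2*(-⅕))*W + 4*I)/9 = (-2*W/5 + 4*I)/9 = (4*I - 2*W/5)/9 = -2*W/45 + 4*I/9)
d = 10/3 (d = (-2/45*(-5) + (4/9)*(-1))*(-2 - 13) = (2/9 - 4/9)*(-15) = -2/9*(-15) = 10/3 ≈ 3.3333)
f(h) = 10/3
4245476 + f(u(-33, -20)) = 4245476 + 10/3 = 12736438/3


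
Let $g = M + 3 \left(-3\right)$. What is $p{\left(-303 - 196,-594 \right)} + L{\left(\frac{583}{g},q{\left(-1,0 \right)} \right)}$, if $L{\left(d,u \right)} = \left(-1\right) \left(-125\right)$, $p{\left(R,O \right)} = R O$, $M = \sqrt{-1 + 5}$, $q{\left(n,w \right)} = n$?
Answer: $296531$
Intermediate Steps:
$M = 2$ ($M = \sqrt{4} = 2$)
$g = -7$ ($g = 2 + 3 \left(-3\right) = 2 - 9 = -7$)
$p{\left(R,O \right)} = O R$
$L{\left(d,u \right)} = 125$
$p{\left(-303 - 196,-594 \right)} + L{\left(\frac{583}{g},q{\left(-1,0 \right)} \right)} = - 594 \left(-303 - 196\right) + 125 = \left(-594\right) \left(-499\right) + 125 = 296406 + 125 = 296531$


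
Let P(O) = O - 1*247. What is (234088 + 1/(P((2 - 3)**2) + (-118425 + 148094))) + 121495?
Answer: 10462318610/29423 ≈ 3.5558e+5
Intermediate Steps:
P(O) = -247 + O (P(O) = O - 247 = -247 + O)
(234088 + 1/(P((2 - 3)**2) + (-118425 + 148094))) + 121495 = (234088 + 1/((-247 + (2 - 3)**2) + (-118425 + 148094))) + 121495 = (234088 + 1/((-247 + (-1)**2) + 29669)) + 121495 = (234088 + 1/((-247 + 1) + 29669)) + 121495 = (234088 + 1/(-246 + 29669)) + 121495 = (234088 + 1/29423) + 121495 = 6887571225/29423 + 121495 = 10462318610/29423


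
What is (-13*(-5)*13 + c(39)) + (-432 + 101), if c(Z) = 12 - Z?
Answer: 487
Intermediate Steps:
(-13*(-5)*13 + c(39)) + (-432 + 101) = (-13*(-5)*13 + (12 - 1*39)) + (-432 + 101) = (65*13 + (12 - 39)) - 331 = (845 - 27) - 331 = 818 - 331 = 487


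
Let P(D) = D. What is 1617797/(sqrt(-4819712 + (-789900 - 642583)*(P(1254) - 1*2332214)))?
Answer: 1617797*sqrt(208690984623)/834763938492 ≈ 0.88534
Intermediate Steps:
1617797/(sqrt(-4819712 + (-789900 - 642583)*(P(1254) - 1*2332214))) = 1617797/(sqrt(-4819712 + (-789900 - 642583)*(1254 - 1*2332214))) = 1617797/(sqrt(-4819712 - 1432483*(1254 - 2332214))) = 1617797/(sqrt(-4819712 - 1432483*(-2330960))) = 1617797/(sqrt(-4819712 + 3339060573680)) = 1617797/(sqrt(3339055753968)) = 1617797/((4*sqrt(208690984623))) = 1617797*(sqrt(208690984623)/834763938492) = 1617797*sqrt(208690984623)/834763938492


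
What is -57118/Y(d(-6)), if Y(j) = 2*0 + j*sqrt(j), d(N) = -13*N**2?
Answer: -28559*I*sqrt(13)/18252 ≈ -5.6416*I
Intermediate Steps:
Y(j) = j**(3/2) (Y(j) = 0 + j**(3/2) = j**(3/2))
-57118/Y(d(-6)) = -57118*I*sqrt(13)/36504 = -28559*I*sqrt(13)/18252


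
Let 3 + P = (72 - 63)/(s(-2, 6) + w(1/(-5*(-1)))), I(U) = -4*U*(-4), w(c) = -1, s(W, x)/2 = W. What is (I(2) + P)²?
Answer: 18496/25 ≈ 739.84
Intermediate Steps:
s(W, x) = 2*W
I(U) = 16*U
P = -24/5 (P = -3 + (72 - 63)/(2*(-2) - 1) = -3 + 9/(-4 - 1) = -3 + 9/(-5) = -3 + 9*(-⅕) = -3 - 9/5 = -24/5 ≈ -4.8000)
(I(2) + P)² = (16*2 - 24/5)² = (32 - 24/5)² = (136/5)² = 18496/25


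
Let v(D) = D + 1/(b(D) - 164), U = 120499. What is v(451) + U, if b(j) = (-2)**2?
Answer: 19351999/160 ≈ 1.2095e+5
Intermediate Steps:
b(j) = 4
v(D) = -1/160 + D (v(D) = D + 1/(4 - 164) = D + 1/(-160) = D - 1/160 = -1/160 + D)
v(451) + U = (-1/160 + 451) + 120499 = 72159/160 + 120499 = 19351999/160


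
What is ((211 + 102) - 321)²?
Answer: 64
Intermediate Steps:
((211 + 102) - 321)² = (313 - 321)² = (-8)² = 64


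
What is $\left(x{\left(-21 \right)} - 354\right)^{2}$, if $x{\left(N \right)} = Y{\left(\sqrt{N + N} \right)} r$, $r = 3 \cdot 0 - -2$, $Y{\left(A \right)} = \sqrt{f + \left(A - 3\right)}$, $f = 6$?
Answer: $4 \left(177 - \sqrt{3 + i \sqrt{42}}\right)^{2} \approx 1.2214 \cdot 10^{5} - 2011.7 i$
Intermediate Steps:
$Y{\left(A \right)} = \sqrt{3 + A}$ ($Y{\left(A \right)} = \sqrt{6 + \left(A - 3\right)} = \sqrt{6 + \left(-3 + A\right)} = \sqrt{3 + A}$)
$r = 2$ ($r = 0 + 2 = 2$)
$x{\left(N \right)} = 2 \sqrt{3 + \sqrt{2} \sqrt{N}}$ ($x{\left(N \right)} = \sqrt{3 + \sqrt{N + N}} 2 = \sqrt{3 + \sqrt{2 N}} 2 = \sqrt{3 + \sqrt{2} \sqrt{N}} 2 = 2 \sqrt{3 + \sqrt{2} \sqrt{N}}$)
$\left(x{\left(-21 \right)} - 354\right)^{2} = \left(2 \sqrt{3 + \sqrt{2} \sqrt{-21}} - 354\right)^{2} = \left(2 \sqrt{3 + \sqrt{2} i \sqrt{21}} - 354\right)^{2} = \left(2 \sqrt{3 + i \sqrt{42}} - 354\right)^{2} = \left(-354 + 2 \sqrt{3 + i \sqrt{42}}\right)^{2}$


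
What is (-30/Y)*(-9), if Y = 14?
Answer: 135/7 ≈ 19.286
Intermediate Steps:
(-30/Y)*(-9) = (-30/14)*(-9) = ((1/14)*(-30))*(-9) = -15/7*(-9) = 135/7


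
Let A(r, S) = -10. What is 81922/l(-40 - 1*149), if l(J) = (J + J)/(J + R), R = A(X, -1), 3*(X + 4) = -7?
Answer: 8151239/189 ≈ 43128.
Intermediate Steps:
X = -19/3 (X = -4 + (⅓)*(-7) = -4 - 7/3 = -19/3 ≈ -6.3333)
R = -10
l(J) = 2*J/(-10 + J) (l(J) = (J + J)/(J - 10) = (2*J)/(-10 + J) = 2*J/(-10 + J))
81922/l(-40 - 1*149) = 81922/((2*(-40 - 1*149)/(-10 + (-40 - 1*149)))) = 81922/((2*(-40 - 149)/(-10 + (-40 - 149)))) = 81922/((2*(-189)/(-10 - 189))) = 81922/((2*(-189)/(-199))) = 81922/((2*(-189)*(-1/199))) = 81922/(378/199) = 81922*(199/378) = 8151239/189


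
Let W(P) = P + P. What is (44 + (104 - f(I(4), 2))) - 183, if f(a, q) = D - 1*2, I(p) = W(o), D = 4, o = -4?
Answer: -37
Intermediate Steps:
W(P) = 2*P
I(p) = -8 (I(p) = 2*(-4) = -8)
f(a, q) = 2 (f(a, q) = 4 - 1*2 = 4 - 2 = 2)
(44 + (104 - f(I(4), 2))) - 183 = (44 + (104 - 1*2)) - 183 = (44 + (104 - 2)) - 183 = (44 + 102) - 183 = 146 - 183 = -37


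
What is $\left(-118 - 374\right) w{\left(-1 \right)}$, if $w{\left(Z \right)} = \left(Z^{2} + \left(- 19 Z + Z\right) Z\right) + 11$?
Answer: $2952$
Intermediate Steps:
$w{\left(Z \right)} = 11 - 17 Z^{2}$ ($w{\left(Z \right)} = \left(Z^{2} + - 18 Z Z\right) + 11 = \left(Z^{2} - 18 Z^{2}\right) + 11 = - 17 Z^{2} + 11 = 11 - 17 Z^{2}$)
$\left(-118 - 374\right) w{\left(-1 \right)} = \left(-118 - 374\right) \left(11 - 17 \left(-1\right)^{2}\right) = - 492 \left(11 - 17\right) = \left(-492\right) \left(-6\right) = 2952$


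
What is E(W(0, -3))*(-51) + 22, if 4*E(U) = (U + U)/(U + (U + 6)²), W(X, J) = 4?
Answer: 1093/52 ≈ 21.019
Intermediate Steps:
E(U) = U/(2*(U + (6 + U)²)) (E(U) = ((U + U)/(U + (U + 6)²))/4 = ((2*U)/(U + (6 + U)²))/4 = (2*U/(U + (6 + U)²))/4 = U/(2*(U + (6 + U)²)))
E(W(0, -3))*(-51) + 22 = ((½)*4/(4 + (6 + 4)²))*(-51) + 22 = ((½)*4/(4 + 10²))*(-51) + 22 = ((½)*4/(4 + 100))*(-51) + 22 = ((½)*4/104)*(-51) + 22 = ((½)*4*(1/104))*(-51) + 22 = (1/52)*(-51) + 22 = -51/52 + 22 = 1093/52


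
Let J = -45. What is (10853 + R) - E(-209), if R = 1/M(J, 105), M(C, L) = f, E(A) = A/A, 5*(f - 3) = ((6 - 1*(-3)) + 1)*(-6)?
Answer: 97667/9 ≈ 10852.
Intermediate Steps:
f = -9 (f = 3 + (((6 - 1*(-3)) + 1)*(-6))/5 = 3 + (((6 + 3) + 1)*(-6))/5 = 3 + ((9 + 1)*(-6))/5 = 3 + (10*(-6))/5 = 3 + (⅕)*(-60) = 3 - 12 = -9)
E(A) = 1
M(C, L) = -9
R = -⅑ (R = 1/(-9) = -⅑ ≈ -0.11111)
(10853 + R) - E(-209) = (10853 - ⅑) - 1*1 = 97676/9 - 1 = 97667/9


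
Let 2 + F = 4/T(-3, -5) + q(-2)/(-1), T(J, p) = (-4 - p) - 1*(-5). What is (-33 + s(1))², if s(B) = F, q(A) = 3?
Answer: 12544/9 ≈ 1393.8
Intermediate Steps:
T(J, p) = 1 - p (T(J, p) = (-4 - p) + 5 = 1 - p)
F = -13/3 (F = -2 + (4/(1 - 1*(-5)) + 3/(-1)) = -2 + (4/(1 + 5) + 3*(-1)) = -2 + (4/6 - 3) = -2 + (4*(⅙) - 3) = -2 + (⅔ - 3) = -2 - 7/3 = -13/3 ≈ -4.3333)
s(B) = -13/3
(-33 + s(1))² = (-33 - 13/3)² = (-112/3)² = 12544/9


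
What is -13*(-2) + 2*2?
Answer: 30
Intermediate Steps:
-13*(-2) + 2*2 = 26 + 4 = 30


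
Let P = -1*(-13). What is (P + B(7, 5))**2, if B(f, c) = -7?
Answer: 36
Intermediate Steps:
P = 13
(P + B(7, 5))**2 = (13 - 7)**2 = 6**2 = 36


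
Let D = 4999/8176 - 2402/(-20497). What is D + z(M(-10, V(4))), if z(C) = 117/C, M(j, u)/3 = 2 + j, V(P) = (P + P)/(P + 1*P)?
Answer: -694866171/167583472 ≈ -4.1464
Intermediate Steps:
V(P) = 1 (V(P) = (2*P)/(P + P) = (2*P)/((2*P)) = (2*P)*(1/(2*P)) = 1)
M(j, u) = 6 + 3*j (M(j, u) = 3*(2 + j) = 6 + 3*j)
D = 122103255/167583472 (D = 4999*(1/8176) - 2402*(-1/20497) = 4999/8176 + 2402/20497 = 122103255/167583472 ≈ 0.72861)
D + z(M(-10, V(4))) = 122103255/167583472 + 117/(6 + 3*(-10)) = 122103255/167583472 + 117/(6 - 30) = 122103255/167583472 + 117/(-24) = 122103255/167583472 + 117*(-1/24) = 122103255/167583472 - 39/8 = -694866171/167583472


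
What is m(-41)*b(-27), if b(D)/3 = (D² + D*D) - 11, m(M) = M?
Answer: -177981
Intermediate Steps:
b(D) = -33 + 6*D² (b(D) = 3*((D² + D*D) - 11) = 3*((D² + D²) - 11) = 3*(2*D² - 11) = 3*(-11 + 2*D²) = -33 + 6*D²)
m(-41)*b(-27) = -41*(-33 + 6*(-27)²) = -41*(-33 + 6*729) = -41*(-33 + 4374) = -41*4341 = -177981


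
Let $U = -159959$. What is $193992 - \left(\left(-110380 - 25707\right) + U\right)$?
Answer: $490038$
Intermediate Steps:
$193992 - \left(\left(-110380 - 25707\right) + U\right) = 193992 - \left(\left(-110380 - 25707\right) - 159959\right) = 193992 - \left(-136087 - 159959\right) = 193992 - -296046 = 193992 + 296046 = 490038$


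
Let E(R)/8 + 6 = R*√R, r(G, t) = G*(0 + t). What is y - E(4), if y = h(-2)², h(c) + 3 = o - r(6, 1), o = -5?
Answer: 180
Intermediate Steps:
r(G, t) = G*t
E(R) = -48 + 8*R^(3/2) (E(R) = -48 + 8*(R*√R) = -48 + 8*R^(3/2))
h(c) = -14 (h(c) = -3 + (-5 - 6) = -3 - 11 = -14)
y = 196 (y = (-14)² = 196)
y - E(4) = 196 - (-48 + 8*4^(3/2)) = 196 - (-48 + 8*8) = 196 - (-48 + 64) = 196 - 1*16 = 196 - 16 = 180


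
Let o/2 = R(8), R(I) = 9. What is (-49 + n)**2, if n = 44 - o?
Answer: 529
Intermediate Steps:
o = 18 (o = 2*9 = 18)
n = 26 (n = 44 - 1*18 = 44 - 18 = 26)
(-49 + n)**2 = (-49 + 26)**2 = (-23)**2 = 529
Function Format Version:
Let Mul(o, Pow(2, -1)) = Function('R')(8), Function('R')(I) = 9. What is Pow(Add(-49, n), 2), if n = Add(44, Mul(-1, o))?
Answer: 529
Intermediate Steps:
o = 18 (o = Mul(2, 9) = 18)
n = 26 (n = Add(44, Mul(-1, 18)) = Add(44, -18) = 26)
Pow(Add(-49, n), 2) = Pow(Add(-49, 26), 2) = Pow(-23, 2) = 529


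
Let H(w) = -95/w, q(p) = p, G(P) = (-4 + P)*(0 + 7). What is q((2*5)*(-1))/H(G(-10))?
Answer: -196/19 ≈ -10.316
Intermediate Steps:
G(P) = -28 + 7*P (G(P) = (-4 + P)*7 = -28 + 7*P)
q((2*5)*(-1))/H(G(-10)) = ((2*5)*(-1))/((-95/(-28 + 7*(-10)))) = (10*(-1))/((-95/(-28 - 70))) = -10/((-95/(-98))) = -10/((-95*(-1/98))) = -10/95/98 = -10*98/95 = -196/19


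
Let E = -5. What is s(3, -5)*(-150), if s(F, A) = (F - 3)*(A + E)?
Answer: 0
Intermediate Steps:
s(F, A) = (-5 + A)*(-3 + F) (s(F, A) = (F - 3)*(A - 5) = (-3 + F)*(-5 + A) = (-5 + A)*(-3 + F))
s(3, -5)*(-150) = (15 - 5*3 - 3*(-5) - 5*3)*(-150) = (15 - 15 + 15 - 15)*(-150) = 0*(-150) = 0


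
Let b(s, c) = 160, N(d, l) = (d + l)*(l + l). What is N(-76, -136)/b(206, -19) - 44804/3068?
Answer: 1326129/3835 ≈ 345.80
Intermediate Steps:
N(d, l) = 2*l*(d + l) (N(d, l) = (d + l)*(2*l) = 2*l*(d + l))
N(-76, -136)/b(206, -19) - 44804/3068 = (2*(-136)*(-76 - 136))/160 - 44804/3068 = (2*(-136)*(-212))*(1/160) - 44804*1/3068 = 57664*(1/160) - 11201/767 = 1802/5 - 11201/767 = 1326129/3835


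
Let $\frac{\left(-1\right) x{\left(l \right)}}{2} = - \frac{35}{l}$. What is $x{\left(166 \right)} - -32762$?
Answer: $\frac{2719281}{83} \approx 32762.0$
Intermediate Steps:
$x{\left(l \right)} = \frac{70}{l}$ ($x{\left(l \right)} = - 2 \left(- \frac{35}{l}\right) = \frac{70}{l}$)
$x{\left(166 \right)} - -32762 = \frac{70}{166} - -32762 = 70 \cdot \frac{1}{166} + 32762 = \frac{35}{83} + 32762 = \frac{2719281}{83}$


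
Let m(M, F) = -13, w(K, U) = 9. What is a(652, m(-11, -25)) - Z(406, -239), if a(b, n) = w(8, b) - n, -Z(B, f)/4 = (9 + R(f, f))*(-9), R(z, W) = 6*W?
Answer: 51322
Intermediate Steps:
Z(B, f) = 324 + 216*f (Z(B, f) = -4*(9 + 6*f)*(-9) = -4*(-81 - 54*f) = 324 + 216*f)
a(b, n) = 9 - n
a(652, m(-11, -25)) - Z(406, -239) = (9 - 1*(-13)) - (324 + 216*(-239)) = (9 + 13) - (324 - 51624) = 22 - 1*(-51300) = 22 + 51300 = 51322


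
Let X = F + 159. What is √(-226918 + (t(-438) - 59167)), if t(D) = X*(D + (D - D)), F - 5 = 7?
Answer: 7*I*√7367 ≈ 600.82*I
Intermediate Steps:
F = 12 (F = 5 + 7 = 12)
X = 171 (X = 12 + 159 = 171)
t(D) = 171*D (t(D) = 171*(D + (D - D)) = 171*(D + 0) = 171*D)
√(-226918 + (t(-438) - 59167)) = √(-226918 + (171*(-438) - 59167)) = √(-226918 + (-74898 - 59167)) = √(-226918 - 134065) = √(-360983) = 7*I*√7367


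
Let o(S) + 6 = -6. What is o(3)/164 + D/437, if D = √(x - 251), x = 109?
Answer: -3/41 + I*√142/437 ≈ -0.073171 + 0.027269*I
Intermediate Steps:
o(S) = -12 (o(S) = -6 - 6 = -12)
D = I*√142 (D = √(109 - 251) = √(-142) = I*√142 ≈ 11.916*I)
o(3)/164 + D/437 = -12/164 + (I*√142)/437 = -12*1/164 + (I*√142)*(1/437) = -3/41 + I*√142/437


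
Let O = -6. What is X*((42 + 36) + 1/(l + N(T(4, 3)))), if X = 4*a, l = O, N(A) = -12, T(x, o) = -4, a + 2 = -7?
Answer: -2806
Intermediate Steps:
a = -9 (a = -2 - 7 = -9)
l = -6
X = -36 (X = 4*(-9) = -36)
X*((42 + 36) + 1/(l + N(T(4, 3)))) = -36*((42 + 36) + 1/(-6 - 12)) = -36*(78 + 1/(-18)) = -36*(78 - 1/18) = -36*1403/18 = -2806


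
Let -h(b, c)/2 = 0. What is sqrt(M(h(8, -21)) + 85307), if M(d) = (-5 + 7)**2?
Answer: 3*sqrt(9479) ≈ 292.08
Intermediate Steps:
h(b, c) = 0 (h(b, c) = -2*0 = 0)
M(d) = 4 (M(d) = 2**2 = 4)
sqrt(M(h(8, -21)) + 85307) = sqrt(4 + 85307) = sqrt(85311) = 3*sqrt(9479)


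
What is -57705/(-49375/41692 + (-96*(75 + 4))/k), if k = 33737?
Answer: 81165718145820/1981956503 ≈ 40952.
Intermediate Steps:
-57705/(-49375/41692 + (-96*(75 + 4))/k) = -57705/(-49375/41692 - 96*(75 + 4)/33737) = -57705/(-49375*1/41692 - 96*79*(1/33737)) = -57705/(-49375/41692 - 7584*1/33737) = -57705/(-49375/41692 - 7584/33737) = -57705/(-1981956503/1406563004) = -57705*(-1406563004/1981956503) = 81165718145820/1981956503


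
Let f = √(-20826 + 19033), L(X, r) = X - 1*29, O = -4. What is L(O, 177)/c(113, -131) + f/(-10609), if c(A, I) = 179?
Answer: -33/179 - I*√1793/10609 ≈ -0.18436 - 0.0039913*I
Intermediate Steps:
L(X, r) = -29 + X (L(X, r) = X - 29 = -29 + X)
f = I*√1793 (f = √(-1793) = I*√1793 ≈ 42.344*I)
L(O, 177)/c(113, -131) + f/(-10609) = (-29 - 4)/179 + (I*√1793)/(-10609) = -33*1/179 + (I*√1793)*(-1/10609) = -33/179 - I*√1793/10609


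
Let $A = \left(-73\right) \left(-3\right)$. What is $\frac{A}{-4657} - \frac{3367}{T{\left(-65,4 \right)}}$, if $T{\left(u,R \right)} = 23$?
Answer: $- \frac{15685156}{107111} \approx -146.44$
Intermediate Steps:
$A = 219$
$\frac{A}{-4657} - \frac{3367}{T{\left(-65,4 \right)}} = \frac{219}{-4657} - \frac{3367}{23} = 219 \left(- \frac{1}{4657}\right) - \frac{3367}{23} = - \frac{219}{4657} - \frac{3367}{23} = - \frac{15685156}{107111}$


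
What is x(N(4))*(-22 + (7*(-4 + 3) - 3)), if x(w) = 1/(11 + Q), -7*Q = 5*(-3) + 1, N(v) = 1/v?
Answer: -32/13 ≈ -2.4615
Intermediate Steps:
Q = 2 (Q = -(5*(-3) + 1)/7 = -(-15 + 1)/7 = -⅐*(-14) = 2)
x(w) = 1/13 (x(w) = 1/(11 + 2) = 1/13)
x(N(4))*(-22 + (7*(-4 + 3) - 3)) = (-22 + (7*(-4 + 3) - 3))/13 = (-22 + (7*(-1) - 3))/13 = (-22 + (-7 - 3))/13 = (-22 - 10)/13 = (1/13)*(-32) = -32/13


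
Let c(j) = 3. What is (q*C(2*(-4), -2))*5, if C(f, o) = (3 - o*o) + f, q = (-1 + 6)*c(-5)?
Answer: -675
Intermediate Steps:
q = 15 (q = (-1 + 6)*3 = 5*3 = 15)
C(f, o) = 3 + f - o² (C(f, o) = (3 - o²) + f = 3 + f - o²)
(q*C(2*(-4), -2))*5 = (15*(3 + 2*(-4) - 1*(-2)²))*5 = (15*(3 - 8 - 1*4))*5 = (15*(3 - 8 - 4))*5 = (15*(-9))*5 = -135*5 = -675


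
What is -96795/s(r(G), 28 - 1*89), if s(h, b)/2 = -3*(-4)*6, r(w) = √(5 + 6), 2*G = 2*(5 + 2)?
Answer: -10755/16 ≈ -672.19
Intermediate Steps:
G = 7 (G = (2*(5 + 2))/2 = (2*7)/2 = (½)*14 = 7)
r(w) = √11
s(h, b) = 144 (s(h, b) = 2*(-3*(-4)*6) = 2*(12*6) = 2*72 = 144)
-96795/s(r(G), 28 - 1*89) = -96795/144 = -96795*1/144 = -10755/16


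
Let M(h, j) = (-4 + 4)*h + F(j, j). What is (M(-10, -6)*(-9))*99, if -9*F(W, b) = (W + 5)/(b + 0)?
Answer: 33/2 ≈ 16.500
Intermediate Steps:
F(W, b) = -(5 + W)/(9*b) (F(W, b) = -(W + 5)/(9*(b + 0)) = -(5 + W)/(9*b))
M(h, j) = (-5 - j)/(9*j) (M(h, j) = (-4 + 4)*h + (-5 - j)/(9*j) = 0*h + (-5 - j)/(9*j) = 0 + (-5 - j)/(9*j) = (-5 - j)/(9*j))
(M(-10, -6)*(-9))*99 = (((1/9)*(-5 - 1*(-6))/(-6))*(-9))*99 = (((1/9)*(-1/6)*(-5 + 6))*(-9))*99 = (((1/9)*(-1/6)*1)*(-9))*99 = -1/54*(-9)*99 = (1/6)*99 = 33/2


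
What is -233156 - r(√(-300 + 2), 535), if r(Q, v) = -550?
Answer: -232606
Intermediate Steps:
-233156 - r(√(-300 + 2), 535) = -233156 - 1*(-550) = -233156 + 550 = -232606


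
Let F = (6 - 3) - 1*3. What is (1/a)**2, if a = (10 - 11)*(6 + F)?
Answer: 1/36 ≈ 0.027778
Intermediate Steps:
F = 0 (F = 3 - 3 = 0)
a = -6 (a = (10 - 11)*(6 + 0) = -1*6 = -6)
(1/a)**2 = (1/(-6))**2 = (-1/6)**2 = 1/36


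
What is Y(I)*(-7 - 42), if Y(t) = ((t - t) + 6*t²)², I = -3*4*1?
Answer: -36578304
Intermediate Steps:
I = -12 (I = -12*1 = -12)
Y(t) = 36*t⁴ (Y(t) = (0 + 6*t²)² = (6*t²)² = 36*t⁴)
Y(I)*(-7 - 42) = (36*(-12)⁴)*(-7 - 42) = (36*20736)*(-49) = 746496*(-49) = -36578304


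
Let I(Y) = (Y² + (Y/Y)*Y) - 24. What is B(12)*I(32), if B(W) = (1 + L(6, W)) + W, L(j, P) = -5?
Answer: 8256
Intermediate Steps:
I(Y) = -24 + Y + Y² (I(Y) = (Y² + 1*Y) - 24 = (Y² + Y) - 24 = (Y + Y²) - 24 = -24 + Y + Y²)
B(W) = -4 + W (B(W) = (1 - 5) + W = -4 + W)
B(12)*I(32) = (-4 + 12)*(-24 + 32 + 32²) = 8*(-24 + 32 + 1024) = 8*1032 = 8256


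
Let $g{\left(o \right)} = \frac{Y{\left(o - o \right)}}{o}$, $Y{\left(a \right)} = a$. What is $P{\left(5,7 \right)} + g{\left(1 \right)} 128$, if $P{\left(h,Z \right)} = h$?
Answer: $5$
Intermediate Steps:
$g{\left(o \right)} = 0$ ($g{\left(o \right)} = \frac{o - o}{o} = \frac{0}{o} = 0$)
$P{\left(5,7 \right)} + g{\left(1 \right)} 128 = 5 + 0 \cdot 128 = 5 + 0 = 5$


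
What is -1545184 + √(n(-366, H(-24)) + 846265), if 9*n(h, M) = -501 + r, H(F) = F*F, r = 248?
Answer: -1545184 + 2*√1904033/3 ≈ -1.5443e+6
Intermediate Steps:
H(F) = F²
n(h, M) = -253/9 (n(h, M) = (-501 + 248)/9 = (⅑)*(-253) = -253/9)
-1545184 + √(n(-366, H(-24)) + 846265) = -1545184 + √(-253/9 + 846265) = -1545184 + √(7616132/9) = -1545184 + 2*√1904033/3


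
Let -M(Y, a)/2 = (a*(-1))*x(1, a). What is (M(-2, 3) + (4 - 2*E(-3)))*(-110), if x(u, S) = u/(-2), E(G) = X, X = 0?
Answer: -110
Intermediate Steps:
E(G) = 0
x(u, S) = -u/2 (x(u, S) = u*(-1/2) = -u/2)
M(Y, a) = -a (M(Y, a) = -2*a*(-1)*(-1/2*1) = -2*(-a)*(-1)/2 = -a)
(M(-2, 3) + (4 - 2*E(-3)))*(-110) = (-1*3 + (4 - 2*0))*(-110) = (-3 + (4 + 0))*(-110) = (-3 + 4)*(-110) = 1*(-110) = -110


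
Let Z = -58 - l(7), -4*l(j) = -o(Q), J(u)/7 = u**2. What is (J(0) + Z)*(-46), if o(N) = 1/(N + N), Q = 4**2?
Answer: 170775/64 ≈ 2668.4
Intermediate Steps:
Q = 16
o(N) = 1/(2*N)
J(u) = 7*u**2
l(j) = 1/128 (l(j) = -(-1)*(1/2)/16/4 = -(-1)*(1/2)*(1/16)/4 = -(-1)/(4*32) = -1/4*(-1/32) = 1/128)
Z = -7425/128 (Z = -58 - 1*1/128 = -58 - 1/128 = -7425/128 ≈ -58.008)
(J(0) + Z)*(-46) = (7*0**2 - 7425/128)*(-46) = (7*0 - 7425/128)*(-46) = (0 - 7425/128)*(-46) = -7425/128*(-46) = 170775/64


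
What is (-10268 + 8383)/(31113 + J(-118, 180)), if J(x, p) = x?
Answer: -377/6199 ≈ -0.060816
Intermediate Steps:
(-10268 + 8383)/(31113 + J(-118, 180)) = (-10268 + 8383)/(31113 - 118) = -1885/30995 = -1885*1/30995 = -377/6199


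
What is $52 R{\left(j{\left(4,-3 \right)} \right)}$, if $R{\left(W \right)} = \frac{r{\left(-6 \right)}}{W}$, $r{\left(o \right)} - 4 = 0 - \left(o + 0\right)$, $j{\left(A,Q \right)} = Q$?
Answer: $- \frac{520}{3} \approx -173.33$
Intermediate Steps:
$r{\left(o \right)} = 4 - o$ ($r{\left(o \right)} = 4 + \left(0 - \left(o + 0\right)\right) = 4 + \left(0 - o\right) = 4 - o$)
$R{\left(W \right)} = \frac{10}{W}$ ($R{\left(W \right)} = \frac{4 - -6}{W} = \frac{4 + 6}{W} = \frac{10}{W}$)
$52 R{\left(j{\left(4,-3 \right)} \right)} = 52 \frac{10}{-3} = 52 \cdot 10 \left(- \frac{1}{3}\right) = 52 \left(- \frac{10}{3}\right) = - \frac{520}{3}$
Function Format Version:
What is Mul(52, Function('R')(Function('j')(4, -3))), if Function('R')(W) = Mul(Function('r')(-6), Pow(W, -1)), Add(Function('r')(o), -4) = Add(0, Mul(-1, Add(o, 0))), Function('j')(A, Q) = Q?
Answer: Rational(-520, 3) ≈ -173.33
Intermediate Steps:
Function('r')(o) = Add(4, Mul(-1, o)) (Function('r')(o) = Add(4, Add(0, Mul(-1, Add(o, 0)))) = Add(4, Add(0, Mul(-1, o))) = Add(4, Mul(-1, o)))
Function('R')(W) = Mul(10, Pow(W, -1)) (Function('R')(W) = Mul(Add(4, Mul(-1, -6)), Pow(W, -1)) = Mul(Add(4, 6), Pow(W, -1)) = Mul(10, Pow(W, -1)))
Mul(52, Function('R')(Function('j')(4, -3))) = Mul(52, Mul(10, Pow(-3, -1))) = Mul(52, Mul(10, Rational(-1, 3))) = Mul(52, Rational(-10, 3)) = Rational(-520, 3)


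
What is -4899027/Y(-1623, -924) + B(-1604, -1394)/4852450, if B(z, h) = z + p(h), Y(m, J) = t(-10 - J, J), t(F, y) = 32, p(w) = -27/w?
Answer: -8284640840690867/54114522400 ≈ -1.5309e+5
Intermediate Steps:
Y(m, J) = 32
B(z, h) = z - 27/h
-4899027/Y(-1623, -924) + B(-1604, -1394)/4852450 = -4899027/32 + (-1604 - 27/(-1394))/4852450 = -4899027*1/32 + (-1604 - 27*(-1/1394))*(1/4852450) = -4899027/32 + (-1604 + 27/1394)*(1/4852450) = -4899027/32 - 2235949/1394*1/4852450 = -4899027/32 - 2235949/6764315300 = -8284640840690867/54114522400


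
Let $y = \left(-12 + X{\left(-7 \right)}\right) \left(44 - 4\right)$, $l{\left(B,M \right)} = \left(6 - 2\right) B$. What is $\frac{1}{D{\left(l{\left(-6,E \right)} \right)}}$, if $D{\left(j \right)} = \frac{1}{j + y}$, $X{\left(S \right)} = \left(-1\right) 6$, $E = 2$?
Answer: $-744$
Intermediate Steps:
$X{\left(S \right)} = -6$
$l{\left(B,M \right)} = 4 B$
$y = -720$ ($y = \left(-12 - 6\right) \left(44 - 4\right) = \left(-18\right) 40 = -720$)
$D{\left(j \right)} = \frac{1}{-720 + j}$ ($D{\left(j \right)} = \frac{1}{j - 720} = \frac{1}{-720 + j}$)
$\frac{1}{D{\left(l{\left(-6,E \right)} \right)}} = \frac{1}{\frac{1}{-720 + 4 \left(-6\right)}} = \frac{1}{\frac{1}{-720 - 24}} = \frac{1}{\frac{1}{-744}} = \frac{1}{- \frac{1}{744}} = -744$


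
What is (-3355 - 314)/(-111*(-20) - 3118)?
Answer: 3669/898 ≈ 4.0857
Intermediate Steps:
(-3355 - 314)/(-111*(-20) - 3118) = -3669/(2220 - 3118) = -3669/(-898) = -3669*(-1/898) = 3669/898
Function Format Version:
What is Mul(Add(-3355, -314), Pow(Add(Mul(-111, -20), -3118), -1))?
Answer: Rational(3669, 898) ≈ 4.0857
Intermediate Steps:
Mul(Add(-3355, -314), Pow(Add(Mul(-111, -20), -3118), -1)) = Mul(-3669, Pow(Add(2220, -3118), -1)) = Mul(-3669, Pow(-898, -1)) = Mul(-3669, Rational(-1, 898)) = Rational(3669, 898)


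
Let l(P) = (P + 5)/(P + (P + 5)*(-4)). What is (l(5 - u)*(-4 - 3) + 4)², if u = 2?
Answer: 29584/841 ≈ 35.177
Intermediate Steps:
l(P) = (5 + P)/(-20 - 3*P) (l(P) = (5 + P)/(P + (5 + P)*(-4)) = (5 + P)/(P + (-20 - 4*P)) = (5 + P)/(-20 - 3*P))
(l(5 - u)*(-4 - 3) + 4)² = (((-5 - (5 - 1*2))/(20 + 3*(5 - 1*2)))*(-4 - 3) + 4)² = (((-5 - (5 - 2))/(20 + 3*(5 - 2)))*(-7) + 4)² = (((-5 - 1*3)/(20 + 3*3))*(-7) + 4)² = (((-5 - 3)/(20 + 9))*(-7) + 4)² = ((-8/29)*(-7) + 4)² = (((1/29)*(-8))*(-7) + 4)² = (-8/29*(-7) + 4)² = (56/29 + 4)² = (172/29)² = 29584/841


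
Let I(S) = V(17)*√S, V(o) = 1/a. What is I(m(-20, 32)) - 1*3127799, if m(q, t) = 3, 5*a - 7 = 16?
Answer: -3127799 + 5*√3/23 ≈ -3.1278e+6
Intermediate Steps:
a = 23/5 (a = 7/5 + (⅕)*16 = 7/5 + 16/5 = 23/5 ≈ 4.6000)
V(o) = 5/23 (V(o) = 1/(23/5) = 5/23)
I(S) = 5*√S/23
I(m(-20, 32)) - 1*3127799 = 5*√3/23 - 1*3127799 = 5*√3/23 - 3127799 = -3127799 + 5*√3/23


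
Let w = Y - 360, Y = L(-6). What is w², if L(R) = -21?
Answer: 145161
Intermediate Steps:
Y = -21
w = -381 (w = -21 - 360 = -381)
w² = (-381)² = 145161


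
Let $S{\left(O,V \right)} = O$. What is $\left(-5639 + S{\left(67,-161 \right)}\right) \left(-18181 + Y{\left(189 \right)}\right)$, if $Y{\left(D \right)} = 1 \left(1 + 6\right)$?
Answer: $101265528$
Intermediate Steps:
$Y{\left(D \right)} = 7$ ($Y{\left(D \right)} = 1 \cdot 7 = 7$)
$\left(-5639 + S{\left(67,-161 \right)}\right) \left(-18181 + Y{\left(189 \right)}\right) = \left(-5639 + 67\right) \left(-18181 + 7\right) = \left(-5572\right) \left(-18174\right) = 101265528$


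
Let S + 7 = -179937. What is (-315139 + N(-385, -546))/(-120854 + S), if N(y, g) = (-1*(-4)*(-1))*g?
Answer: 312955/300798 ≈ 1.0404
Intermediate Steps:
S = -179944 (S = -7 - 179937 = -179944)
N(y, g) = -4*g (N(y, g) = (4*(-1))*g = -4*g)
(-315139 + N(-385, -546))/(-120854 + S) = (-315139 - 4*(-546))/(-120854 - 179944) = (-315139 + 2184)/(-300798) = -312955*(-1/300798) = 312955/300798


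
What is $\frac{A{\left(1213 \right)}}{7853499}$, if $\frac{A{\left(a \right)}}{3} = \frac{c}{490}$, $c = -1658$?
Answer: $- \frac{829}{641369085} \approx -1.2925 \cdot 10^{-6}$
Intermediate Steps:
$A{\left(a \right)} = - \frac{2487}{245}$ ($A{\left(a \right)} = 3 \left(- \frac{1658}{490}\right) = 3 \left(\left(-1658\right) \frac{1}{490}\right) = 3 \left(- \frac{829}{245}\right) = - \frac{2487}{245}$)
$\frac{A{\left(1213 \right)}}{7853499} = - \frac{2487}{245 \cdot 7853499} = \left(- \frac{2487}{245}\right) \frac{1}{7853499} = - \frac{829}{641369085}$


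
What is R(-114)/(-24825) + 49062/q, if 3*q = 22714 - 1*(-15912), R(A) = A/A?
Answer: 1826926912/479445225 ≈ 3.8105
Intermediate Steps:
R(A) = 1
q = 38626/3 (q = (22714 - 1*(-15912))/3 = (22714 + 15912)/3 = (⅓)*38626 = 38626/3 ≈ 12875.)
R(-114)/(-24825) + 49062/q = 1/(-24825) + 49062/(38626/3) = 1*(-1/24825) + 49062*(3/38626) = -1/24825 + 73593/19313 = 1826926912/479445225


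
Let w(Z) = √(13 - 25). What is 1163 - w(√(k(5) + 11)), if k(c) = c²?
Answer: 1163 - 2*I*√3 ≈ 1163.0 - 3.4641*I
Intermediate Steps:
w(Z) = 2*I*√3 (w(Z) = √(-12) = 2*I*√3)
1163 - w(√(k(5) + 11)) = 1163 - 2*I*√3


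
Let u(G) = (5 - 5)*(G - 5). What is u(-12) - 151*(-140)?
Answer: 21140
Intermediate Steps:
u(G) = 0 (u(G) = 0*(-5 + G) = 0)
u(-12) - 151*(-140) = 0 - 151*(-140) = 0 + 21140 = 21140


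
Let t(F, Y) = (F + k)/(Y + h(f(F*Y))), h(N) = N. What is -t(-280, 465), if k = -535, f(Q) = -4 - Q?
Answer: 815/130661 ≈ 0.0062375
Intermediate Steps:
t(F, Y) = (-535 + F)/(-4 + Y - F*Y) (t(F, Y) = (F - 535)/(Y + (-4 - F*Y)) = (-535 + F)/(Y + (-4 - F*Y)) = (-535 + F)/(-4 + Y - F*Y))
-t(-280, 465) = -(535 - 1*(-280))/(4 - 1*465 - 280*465) = -(535 + 280)/(4 - 465 - 130200) = -815/(-130661) = -(-1)*815/130661 = -1*(-815/130661) = 815/130661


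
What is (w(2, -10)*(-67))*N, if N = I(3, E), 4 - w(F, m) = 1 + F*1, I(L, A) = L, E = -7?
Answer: -201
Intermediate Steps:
w(F, m) = 3 - F (w(F, m) = 4 - (1 + F*1) = 4 - (1 + F) = 4 + (-1 - F) = 3 - F)
N = 3
(w(2, -10)*(-67))*N = ((3 - 1*2)*(-67))*3 = ((3 - 2)*(-67))*3 = (1*(-67))*3 = -67*3 = -201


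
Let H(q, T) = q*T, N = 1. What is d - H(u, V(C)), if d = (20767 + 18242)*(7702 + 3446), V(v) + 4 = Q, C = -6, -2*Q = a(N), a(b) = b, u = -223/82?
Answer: 71319060441/164 ≈ 4.3487e+8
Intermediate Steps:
u = -223/82 (u = -223*1/82 = -223/82 ≈ -2.7195)
Q = -½ (Q = -½*1 = -½ ≈ -0.50000)
V(v) = -9/2 (V(v) = -4 - ½ = -9/2)
d = 434872332 (d = 39009*11148 = 434872332)
H(q, T) = T*q
d - H(u, V(C)) = 434872332 - (-9)*(-223)/(2*82) = 434872332 - 1*2007/164 = 434872332 - 2007/164 = 71319060441/164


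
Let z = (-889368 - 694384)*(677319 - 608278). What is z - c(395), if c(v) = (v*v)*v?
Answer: -109405451707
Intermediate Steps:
z = -109343821832 (z = -1583752*69041 = -109343821832)
c(v) = v³ (c(v) = v²*v = v³)
z - c(395) = -109343821832 - 1*395³ = -109343821832 - 1*61629875 = -109343821832 - 61629875 = -109405451707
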